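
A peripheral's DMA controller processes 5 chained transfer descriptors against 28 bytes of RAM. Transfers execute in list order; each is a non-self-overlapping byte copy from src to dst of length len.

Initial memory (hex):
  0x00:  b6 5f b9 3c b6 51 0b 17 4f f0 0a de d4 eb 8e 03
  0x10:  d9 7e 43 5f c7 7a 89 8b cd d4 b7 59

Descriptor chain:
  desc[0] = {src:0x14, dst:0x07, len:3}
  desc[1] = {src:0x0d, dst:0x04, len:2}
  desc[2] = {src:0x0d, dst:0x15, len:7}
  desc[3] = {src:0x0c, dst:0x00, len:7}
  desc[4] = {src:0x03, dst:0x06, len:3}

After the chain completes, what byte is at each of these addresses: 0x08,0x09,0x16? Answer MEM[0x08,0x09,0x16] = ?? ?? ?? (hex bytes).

  after D0: wrote 3B at 0x07 = c77a89
  after D1: wrote 2B at 0x04 = eb8e
  after D2: wrote 7B at 0x15 = eb8e03d97e435f
  after D3: wrote 7B at 0x00 = d4eb8e03d97e43
  after D4: wrote 3B at 0x06 = 03d97e
query mem[0x08]=0x7e, mem[0x09]=0x89, mem[0x16]=0x8e

MEM[0x08,0x09,0x16] = 7e 89 8e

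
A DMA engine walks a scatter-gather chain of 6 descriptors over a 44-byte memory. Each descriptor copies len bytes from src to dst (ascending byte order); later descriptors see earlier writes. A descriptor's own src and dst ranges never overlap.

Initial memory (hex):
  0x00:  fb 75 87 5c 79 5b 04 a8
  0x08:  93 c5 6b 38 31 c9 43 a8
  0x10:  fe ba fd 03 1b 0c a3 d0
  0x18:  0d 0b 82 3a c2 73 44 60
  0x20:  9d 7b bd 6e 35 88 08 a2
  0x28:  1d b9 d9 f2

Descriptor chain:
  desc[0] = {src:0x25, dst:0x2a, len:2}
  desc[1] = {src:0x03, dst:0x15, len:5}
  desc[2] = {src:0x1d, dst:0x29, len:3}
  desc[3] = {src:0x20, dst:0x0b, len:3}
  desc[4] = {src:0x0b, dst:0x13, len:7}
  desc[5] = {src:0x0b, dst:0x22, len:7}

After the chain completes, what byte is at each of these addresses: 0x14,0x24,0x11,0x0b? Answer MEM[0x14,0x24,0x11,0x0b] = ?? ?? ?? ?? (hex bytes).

MEM[0x14,0x24,0x11,0x0b] = 7b bd ba 9d

[0] 0x25->0x2a len=2 : 88 08
[1] 0x03->0x15 len=5 : 5c 79 5b 04 a8
[2] 0x1d->0x29 len=3 : 73 44 60
[3] 0x20->0x0b len=3 : 9d 7b bd
[4] 0x0b->0x13 len=7 : 9d 7b bd 43 a8 fe ba
[5] 0x0b->0x22 len=7 : 9d 7b bd 43 a8 fe ba
query mem[0x14]=0x7b, mem[0x24]=0xbd, mem[0x11]=0xba, mem[0x0b]=0x9d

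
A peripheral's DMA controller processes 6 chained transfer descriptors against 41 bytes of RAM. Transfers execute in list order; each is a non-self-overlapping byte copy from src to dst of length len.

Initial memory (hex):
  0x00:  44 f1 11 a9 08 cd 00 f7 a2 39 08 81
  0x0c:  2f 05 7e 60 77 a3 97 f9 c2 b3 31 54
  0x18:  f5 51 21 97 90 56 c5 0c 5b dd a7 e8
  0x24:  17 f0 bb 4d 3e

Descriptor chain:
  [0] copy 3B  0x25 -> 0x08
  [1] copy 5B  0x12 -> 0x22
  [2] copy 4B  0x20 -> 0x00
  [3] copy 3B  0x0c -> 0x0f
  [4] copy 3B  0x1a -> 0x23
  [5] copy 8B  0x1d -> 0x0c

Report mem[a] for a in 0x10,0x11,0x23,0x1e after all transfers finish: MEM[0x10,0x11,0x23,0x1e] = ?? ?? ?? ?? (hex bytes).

MEM[0x10,0x11,0x23,0x1e] = dd 97 21 c5

D0: mem[0x08..0x0a] <- [f0 bb 4d]
D1: mem[0x22..0x26] <- [97 f9 c2 b3 31]
D2: mem[0x00..0x03] <- [5b dd 97 f9]
D3: mem[0x0f..0x11] <- [2f 05 7e]
D4: mem[0x23..0x25] <- [21 97 90]
D5: mem[0x0c..0x13] <- [56 c5 0c 5b dd 97 21 97]
query mem[0x10]=0xdd, mem[0x11]=0x97, mem[0x23]=0x21, mem[0x1e]=0xc5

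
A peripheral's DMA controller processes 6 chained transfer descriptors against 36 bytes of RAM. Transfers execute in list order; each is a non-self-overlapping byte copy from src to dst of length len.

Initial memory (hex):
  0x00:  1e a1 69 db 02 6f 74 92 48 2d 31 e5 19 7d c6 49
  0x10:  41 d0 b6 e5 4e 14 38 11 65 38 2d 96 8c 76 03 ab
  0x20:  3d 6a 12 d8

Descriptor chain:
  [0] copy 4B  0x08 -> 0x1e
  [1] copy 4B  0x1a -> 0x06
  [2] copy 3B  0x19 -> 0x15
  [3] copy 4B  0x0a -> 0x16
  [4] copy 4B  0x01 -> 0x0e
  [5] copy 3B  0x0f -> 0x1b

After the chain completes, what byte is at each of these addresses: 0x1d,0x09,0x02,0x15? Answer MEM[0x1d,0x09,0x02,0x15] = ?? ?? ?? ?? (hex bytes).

MEM[0x1d,0x09,0x02,0x15] = 02 76 69 38

[0] 0x08->0x1e len=4 : 48 2d 31 e5
[1] 0x1a->0x06 len=4 : 2d 96 8c 76
[2] 0x19->0x15 len=3 : 38 2d 96
[3] 0x0a->0x16 len=4 : 31 e5 19 7d
[4] 0x01->0x0e len=4 : a1 69 db 02
[5] 0x0f->0x1b len=3 : 69 db 02
query mem[0x1d]=0x02, mem[0x09]=0x76, mem[0x02]=0x69, mem[0x15]=0x38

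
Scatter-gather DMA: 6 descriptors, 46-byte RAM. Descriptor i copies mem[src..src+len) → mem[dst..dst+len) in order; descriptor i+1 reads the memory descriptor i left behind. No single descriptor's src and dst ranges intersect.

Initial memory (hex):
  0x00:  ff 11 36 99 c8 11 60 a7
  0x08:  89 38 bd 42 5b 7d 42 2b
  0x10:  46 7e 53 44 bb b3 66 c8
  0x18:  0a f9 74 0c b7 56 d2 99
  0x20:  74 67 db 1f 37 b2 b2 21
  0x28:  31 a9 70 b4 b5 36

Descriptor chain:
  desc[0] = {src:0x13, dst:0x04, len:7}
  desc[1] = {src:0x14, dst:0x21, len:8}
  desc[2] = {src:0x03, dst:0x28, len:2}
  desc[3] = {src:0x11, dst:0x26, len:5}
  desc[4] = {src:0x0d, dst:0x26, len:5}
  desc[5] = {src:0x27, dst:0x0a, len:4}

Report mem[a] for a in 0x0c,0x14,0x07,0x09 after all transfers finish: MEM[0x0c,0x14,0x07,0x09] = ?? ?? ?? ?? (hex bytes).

#0 dst[0x04+7] := {0x44,0xbb,0xb3,0x66,0xc8,0x0a,0xf9}
#1 dst[0x21+8] := {0xbb,0xb3,0x66,0xc8,0x0a,0xf9,0x74,0x0c}
#2 dst[0x28+2] := {0x99,0x44}
#3 dst[0x26+5] := {0x7e,0x53,0x44,0xbb,0xb3}
#4 dst[0x26+5] := {0x7d,0x42,0x2b,0x46,0x7e}
#5 dst[0x0a+4] := {0x42,0x2b,0x46,0x7e}
query mem[0x0c]=0x46, mem[0x14]=0xbb, mem[0x07]=0x66, mem[0x09]=0x0a

MEM[0x0c,0x14,0x07,0x09] = 46 bb 66 0a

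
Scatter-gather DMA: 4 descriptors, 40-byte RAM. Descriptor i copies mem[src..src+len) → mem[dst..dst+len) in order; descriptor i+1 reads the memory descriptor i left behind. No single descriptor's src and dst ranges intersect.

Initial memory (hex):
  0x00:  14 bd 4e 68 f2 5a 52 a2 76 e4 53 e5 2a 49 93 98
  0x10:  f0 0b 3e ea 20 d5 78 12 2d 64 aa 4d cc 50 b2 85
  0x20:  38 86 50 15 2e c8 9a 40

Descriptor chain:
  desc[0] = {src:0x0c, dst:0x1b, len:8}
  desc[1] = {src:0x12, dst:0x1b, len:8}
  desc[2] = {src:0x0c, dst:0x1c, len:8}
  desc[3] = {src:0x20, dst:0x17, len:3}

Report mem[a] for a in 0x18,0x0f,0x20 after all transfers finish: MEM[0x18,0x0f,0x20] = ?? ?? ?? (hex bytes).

[0] 0x0c->0x1b len=8 : 2a 49 93 98 f0 0b 3e ea
[1] 0x12->0x1b len=8 : 3e ea 20 d5 78 12 2d 64
[2] 0x0c->0x1c len=8 : 2a 49 93 98 f0 0b 3e ea
[3] 0x20->0x17 len=3 : f0 0b 3e
query mem[0x18]=0x0b, mem[0x0f]=0x98, mem[0x20]=0xf0

MEM[0x18,0x0f,0x20] = 0b 98 f0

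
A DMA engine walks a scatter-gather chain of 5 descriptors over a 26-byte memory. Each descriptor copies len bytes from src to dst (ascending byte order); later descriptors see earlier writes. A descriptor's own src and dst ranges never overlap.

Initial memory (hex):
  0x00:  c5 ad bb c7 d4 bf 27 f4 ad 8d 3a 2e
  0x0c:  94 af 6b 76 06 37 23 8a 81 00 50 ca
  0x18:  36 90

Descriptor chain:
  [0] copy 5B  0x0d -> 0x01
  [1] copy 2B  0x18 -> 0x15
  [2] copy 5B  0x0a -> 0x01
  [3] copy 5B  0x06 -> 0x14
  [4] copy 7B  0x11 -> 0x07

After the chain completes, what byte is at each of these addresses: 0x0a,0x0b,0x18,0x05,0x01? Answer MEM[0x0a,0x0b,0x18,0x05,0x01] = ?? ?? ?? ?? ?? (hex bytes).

MEM[0x0a,0x0b,0x18,0x05,0x01] = 27 f4 3a 6b 3a

D0: mem[0x01..0x05] <- [af 6b 76 06 37]
D1: mem[0x15..0x16] <- [36 90]
D2: mem[0x01..0x05] <- [3a 2e 94 af 6b]
D3: mem[0x14..0x18] <- [27 f4 ad 8d 3a]
D4: mem[0x07..0x0d] <- [37 23 8a 27 f4 ad 8d]
query mem[0x0a]=0x27, mem[0x0b]=0xf4, mem[0x18]=0x3a, mem[0x05]=0x6b, mem[0x01]=0x3a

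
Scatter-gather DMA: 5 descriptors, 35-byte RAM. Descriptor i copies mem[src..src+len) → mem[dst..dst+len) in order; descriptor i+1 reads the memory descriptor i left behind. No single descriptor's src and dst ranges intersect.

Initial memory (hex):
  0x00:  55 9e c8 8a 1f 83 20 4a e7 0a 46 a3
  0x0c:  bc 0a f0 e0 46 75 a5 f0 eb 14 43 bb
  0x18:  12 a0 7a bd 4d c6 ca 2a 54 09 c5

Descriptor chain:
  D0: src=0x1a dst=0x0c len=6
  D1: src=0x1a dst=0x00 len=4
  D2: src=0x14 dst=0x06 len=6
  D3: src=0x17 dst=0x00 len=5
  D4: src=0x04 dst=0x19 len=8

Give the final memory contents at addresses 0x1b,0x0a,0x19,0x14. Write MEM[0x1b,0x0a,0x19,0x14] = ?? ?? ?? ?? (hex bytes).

MEM[0x1b,0x0a,0x19,0x14] = eb 12 bd eb

[0] 0x1a->0x0c len=6 : 7a bd 4d c6 ca 2a
[1] 0x1a->0x00 len=4 : 7a bd 4d c6
[2] 0x14->0x06 len=6 : eb 14 43 bb 12 a0
[3] 0x17->0x00 len=5 : bb 12 a0 7a bd
[4] 0x04->0x19 len=8 : bd 83 eb 14 43 bb 12 a0
query mem[0x1b]=0xeb, mem[0x0a]=0x12, mem[0x19]=0xbd, mem[0x14]=0xeb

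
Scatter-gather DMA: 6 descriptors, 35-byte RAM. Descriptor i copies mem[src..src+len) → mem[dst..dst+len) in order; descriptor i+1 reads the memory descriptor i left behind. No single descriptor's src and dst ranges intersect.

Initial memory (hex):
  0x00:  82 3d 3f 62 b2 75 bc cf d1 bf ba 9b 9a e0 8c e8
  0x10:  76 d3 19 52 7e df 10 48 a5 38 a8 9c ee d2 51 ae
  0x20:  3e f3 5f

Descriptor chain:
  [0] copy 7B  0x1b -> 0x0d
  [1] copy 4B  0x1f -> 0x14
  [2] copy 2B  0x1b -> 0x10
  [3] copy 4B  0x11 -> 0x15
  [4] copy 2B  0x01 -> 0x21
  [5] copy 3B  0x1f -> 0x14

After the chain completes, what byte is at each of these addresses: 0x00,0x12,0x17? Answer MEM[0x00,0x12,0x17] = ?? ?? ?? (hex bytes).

D0: mem[0x0d..0x13] <- [9c ee d2 51 ae 3e f3]
D1: mem[0x14..0x17] <- [ae 3e f3 5f]
D2: mem[0x10..0x11] <- [9c ee]
D3: mem[0x15..0x18] <- [ee 3e f3 ae]
D4: mem[0x21..0x22] <- [3d 3f]
D5: mem[0x14..0x16] <- [ae 3e 3d]
query mem[0x00]=0x82, mem[0x12]=0x3e, mem[0x17]=0xf3

MEM[0x00,0x12,0x17] = 82 3e f3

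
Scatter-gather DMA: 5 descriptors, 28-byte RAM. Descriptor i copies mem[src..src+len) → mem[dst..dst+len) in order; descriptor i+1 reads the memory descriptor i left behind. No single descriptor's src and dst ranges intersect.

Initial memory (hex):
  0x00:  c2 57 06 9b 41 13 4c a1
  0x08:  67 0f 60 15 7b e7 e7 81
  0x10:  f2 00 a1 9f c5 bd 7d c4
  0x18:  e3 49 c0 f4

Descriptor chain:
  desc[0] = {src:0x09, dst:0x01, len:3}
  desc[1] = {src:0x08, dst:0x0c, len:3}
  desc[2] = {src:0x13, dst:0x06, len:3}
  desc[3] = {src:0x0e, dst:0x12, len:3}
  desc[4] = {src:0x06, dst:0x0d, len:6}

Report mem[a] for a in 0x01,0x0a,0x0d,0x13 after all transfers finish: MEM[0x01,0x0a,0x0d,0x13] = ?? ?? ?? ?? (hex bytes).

MEM[0x01,0x0a,0x0d,0x13] = 0f 60 9f 81

[0] 0x09->0x01 len=3 : 0f 60 15
[1] 0x08->0x0c len=3 : 67 0f 60
[2] 0x13->0x06 len=3 : 9f c5 bd
[3] 0x0e->0x12 len=3 : 60 81 f2
[4] 0x06->0x0d len=6 : 9f c5 bd 0f 60 15
query mem[0x01]=0x0f, mem[0x0a]=0x60, mem[0x0d]=0x9f, mem[0x13]=0x81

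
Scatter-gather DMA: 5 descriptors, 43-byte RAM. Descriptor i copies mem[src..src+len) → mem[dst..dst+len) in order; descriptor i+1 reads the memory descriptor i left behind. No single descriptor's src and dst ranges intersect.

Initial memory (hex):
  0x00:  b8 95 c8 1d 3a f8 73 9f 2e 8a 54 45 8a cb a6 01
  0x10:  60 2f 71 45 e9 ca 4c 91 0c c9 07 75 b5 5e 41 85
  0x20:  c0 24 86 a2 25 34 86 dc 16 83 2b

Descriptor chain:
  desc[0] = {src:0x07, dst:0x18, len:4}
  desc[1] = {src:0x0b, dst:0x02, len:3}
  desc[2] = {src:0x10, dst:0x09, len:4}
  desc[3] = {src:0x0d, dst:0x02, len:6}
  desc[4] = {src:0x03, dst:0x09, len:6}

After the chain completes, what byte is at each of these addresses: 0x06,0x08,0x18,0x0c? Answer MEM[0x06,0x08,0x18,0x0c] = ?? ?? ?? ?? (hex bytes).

MEM[0x06,0x08,0x18,0x0c] = 2f 2e 9f 2f

#0 dst[0x18+4] := {0x9f,0x2e,0x8a,0x54}
#1 dst[0x02+3] := {0x45,0x8a,0xcb}
#2 dst[0x09+4] := {0x60,0x2f,0x71,0x45}
#3 dst[0x02+6] := {0xcb,0xa6,0x01,0x60,0x2f,0x71}
#4 dst[0x09+6] := {0xa6,0x01,0x60,0x2f,0x71,0x2e}
query mem[0x06]=0x2f, mem[0x08]=0x2e, mem[0x18]=0x9f, mem[0x0c]=0x2f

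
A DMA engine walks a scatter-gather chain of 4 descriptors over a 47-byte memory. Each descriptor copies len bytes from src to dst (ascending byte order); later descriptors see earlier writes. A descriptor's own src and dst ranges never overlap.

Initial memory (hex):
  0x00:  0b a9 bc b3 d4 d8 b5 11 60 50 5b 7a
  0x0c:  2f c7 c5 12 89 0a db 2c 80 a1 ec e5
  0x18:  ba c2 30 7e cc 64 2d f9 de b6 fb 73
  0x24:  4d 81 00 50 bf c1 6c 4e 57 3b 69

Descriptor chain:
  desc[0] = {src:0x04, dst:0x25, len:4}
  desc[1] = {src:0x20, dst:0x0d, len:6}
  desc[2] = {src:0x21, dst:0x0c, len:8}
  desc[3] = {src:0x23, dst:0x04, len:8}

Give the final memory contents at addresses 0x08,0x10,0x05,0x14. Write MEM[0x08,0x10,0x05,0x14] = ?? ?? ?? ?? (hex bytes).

MEM[0x08,0x10,0x05,0x14] = b5 d4 4d 80

#0 dst[0x25+4] := {0xd4,0xd8,0xb5,0x11}
#1 dst[0x0d+6] := {0xde,0xb6,0xfb,0x73,0x4d,0xd4}
#2 dst[0x0c+8] := {0xb6,0xfb,0x73,0x4d,0xd4,0xd8,0xb5,0x11}
#3 dst[0x04+8] := {0x73,0x4d,0xd4,0xd8,0xb5,0x11,0xc1,0x6c}
query mem[0x08]=0xb5, mem[0x10]=0xd4, mem[0x05]=0x4d, mem[0x14]=0x80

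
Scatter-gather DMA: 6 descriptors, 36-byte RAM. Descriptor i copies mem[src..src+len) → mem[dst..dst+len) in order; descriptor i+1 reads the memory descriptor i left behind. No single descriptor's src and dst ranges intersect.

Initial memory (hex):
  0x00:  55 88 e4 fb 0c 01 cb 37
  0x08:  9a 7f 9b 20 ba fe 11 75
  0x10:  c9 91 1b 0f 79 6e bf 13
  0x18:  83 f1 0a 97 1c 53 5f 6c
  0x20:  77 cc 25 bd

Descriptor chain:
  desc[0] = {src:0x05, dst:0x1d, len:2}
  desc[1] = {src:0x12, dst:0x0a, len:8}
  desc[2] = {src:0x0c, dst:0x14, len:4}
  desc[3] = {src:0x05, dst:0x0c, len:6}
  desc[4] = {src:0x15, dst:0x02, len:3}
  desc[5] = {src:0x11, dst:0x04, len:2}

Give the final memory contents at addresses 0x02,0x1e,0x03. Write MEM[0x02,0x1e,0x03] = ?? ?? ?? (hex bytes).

MEM[0x02,0x1e,0x03] = 6e cb bf

[0] 0x05->0x1d len=2 : 01 cb
[1] 0x12->0x0a len=8 : 1b 0f 79 6e bf 13 83 f1
[2] 0x0c->0x14 len=4 : 79 6e bf 13
[3] 0x05->0x0c len=6 : 01 cb 37 9a 7f 1b
[4] 0x15->0x02 len=3 : 6e bf 13
[5] 0x11->0x04 len=2 : 1b 1b
query mem[0x02]=0x6e, mem[0x1e]=0xcb, mem[0x03]=0xbf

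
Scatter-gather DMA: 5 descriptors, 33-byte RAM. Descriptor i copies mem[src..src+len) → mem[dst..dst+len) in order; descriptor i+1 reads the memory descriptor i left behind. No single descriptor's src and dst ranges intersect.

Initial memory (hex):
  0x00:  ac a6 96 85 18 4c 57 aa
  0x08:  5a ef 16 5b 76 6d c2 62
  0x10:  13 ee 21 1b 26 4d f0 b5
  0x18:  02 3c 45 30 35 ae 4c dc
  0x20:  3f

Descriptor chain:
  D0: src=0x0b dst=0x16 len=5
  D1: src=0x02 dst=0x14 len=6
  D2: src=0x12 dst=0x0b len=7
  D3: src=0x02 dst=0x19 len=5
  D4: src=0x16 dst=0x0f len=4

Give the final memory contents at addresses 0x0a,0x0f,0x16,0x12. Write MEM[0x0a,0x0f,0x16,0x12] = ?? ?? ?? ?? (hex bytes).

MEM[0x0a,0x0f,0x16,0x12] = 16 18 18 96

#0 dst[0x16+5] := {0x5b,0x76,0x6d,0xc2,0x62}
#1 dst[0x14+6] := {0x96,0x85,0x18,0x4c,0x57,0xaa}
#2 dst[0x0b+7] := {0x21,0x1b,0x96,0x85,0x18,0x4c,0x57}
#3 dst[0x19+5] := {0x96,0x85,0x18,0x4c,0x57}
#4 dst[0x0f+4] := {0x18,0x4c,0x57,0x96}
query mem[0x0a]=0x16, mem[0x0f]=0x18, mem[0x16]=0x18, mem[0x12]=0x96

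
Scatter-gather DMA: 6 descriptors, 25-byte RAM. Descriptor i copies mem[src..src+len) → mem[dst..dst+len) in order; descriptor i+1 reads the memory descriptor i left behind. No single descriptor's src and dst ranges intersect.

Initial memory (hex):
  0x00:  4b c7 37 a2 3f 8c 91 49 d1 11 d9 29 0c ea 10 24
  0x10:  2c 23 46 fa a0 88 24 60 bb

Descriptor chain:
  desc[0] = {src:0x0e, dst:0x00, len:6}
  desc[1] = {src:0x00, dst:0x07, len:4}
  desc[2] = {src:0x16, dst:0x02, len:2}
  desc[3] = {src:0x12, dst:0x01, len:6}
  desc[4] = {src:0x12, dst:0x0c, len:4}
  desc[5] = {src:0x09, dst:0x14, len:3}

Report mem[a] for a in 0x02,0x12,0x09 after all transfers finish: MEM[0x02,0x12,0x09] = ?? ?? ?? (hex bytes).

MEM[0x02,0x12,0x09] = fa 46 2c

D0: mem[0x00..0x05] <- [10 24 2c 23 46 fa]
D1: mem[0x07..0x0a] <- [10 24 2c 23]
D2: mem[0x02..0x03] <- [24 60]
D3: mem[0x01..0x06] <- [46 fa a0 88 24 60]
D4: mem[0x0c..0x0f] <- [46 fa a0 88]
D5: mem[0x14..0x16] <- [2c 23 29]
query mem[0x02]=0xfa, mem[0x12]=0x46, mem[0x09]=0x2c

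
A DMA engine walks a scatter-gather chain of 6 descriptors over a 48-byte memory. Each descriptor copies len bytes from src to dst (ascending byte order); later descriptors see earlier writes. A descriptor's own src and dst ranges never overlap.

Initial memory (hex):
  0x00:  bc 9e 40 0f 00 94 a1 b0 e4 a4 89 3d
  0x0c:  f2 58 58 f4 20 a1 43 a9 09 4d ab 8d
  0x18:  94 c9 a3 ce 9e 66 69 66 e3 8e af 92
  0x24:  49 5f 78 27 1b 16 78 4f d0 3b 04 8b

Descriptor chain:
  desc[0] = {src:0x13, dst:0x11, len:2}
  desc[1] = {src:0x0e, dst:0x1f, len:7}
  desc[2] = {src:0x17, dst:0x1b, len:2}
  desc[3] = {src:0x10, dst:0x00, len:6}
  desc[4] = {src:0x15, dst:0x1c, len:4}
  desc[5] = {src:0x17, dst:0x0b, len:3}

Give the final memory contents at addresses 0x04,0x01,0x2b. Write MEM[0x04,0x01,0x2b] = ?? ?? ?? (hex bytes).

  after D0: wrote 2B at 0x11 = a909
  after D1: wrote 7B at 0x1f = 58f420a909a909
  after D2: wrote 2B at 0x1b = 8d94
  after D3: wrote 6B at 0x00 = 20a909a9094d
  after D4: wrote 4B at 0x1c = 4dab8d94
  after D5: wrote 3B at 0x0b = 8d94c9
query mem[0x04]=0x09, mem[0x01]=0xa9, mem[0x2b]=0x4f

MEM[0x04,0x01,0x2b] = 09 a9 4f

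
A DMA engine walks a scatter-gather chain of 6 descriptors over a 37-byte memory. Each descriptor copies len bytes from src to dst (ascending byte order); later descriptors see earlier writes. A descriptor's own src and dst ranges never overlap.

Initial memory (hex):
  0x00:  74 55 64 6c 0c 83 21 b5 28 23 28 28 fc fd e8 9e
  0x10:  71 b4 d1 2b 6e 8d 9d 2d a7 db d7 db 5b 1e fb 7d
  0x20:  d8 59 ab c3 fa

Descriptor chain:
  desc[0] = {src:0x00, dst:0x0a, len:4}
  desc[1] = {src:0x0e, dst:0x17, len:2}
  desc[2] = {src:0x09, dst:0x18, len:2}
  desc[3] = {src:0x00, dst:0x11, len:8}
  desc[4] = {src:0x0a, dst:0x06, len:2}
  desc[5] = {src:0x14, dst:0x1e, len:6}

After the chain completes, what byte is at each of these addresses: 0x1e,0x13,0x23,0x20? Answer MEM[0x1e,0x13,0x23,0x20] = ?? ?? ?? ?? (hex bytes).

MEM[0x1e,0x13,0x23,0x20] = 6c 64 74 83

  after D0: wrote 4B at 0x0a = 7455646c
  after D1: wrote 2B at 0x17 = e89e
  after D2: wrote 2B at 0x18 = 2374
  after D3: wrote 8B at 0x11 = 7455646c0c8321b5
  after D4: wrote 2B at 0x06 = 7455
  after D5: wrote 6B at 0x1e = 6c0c8321b574
query mem[0x1e]=0x6c, mem[0x13]=0x64, mem[0x23]=0x74, mem[0x20]=0x83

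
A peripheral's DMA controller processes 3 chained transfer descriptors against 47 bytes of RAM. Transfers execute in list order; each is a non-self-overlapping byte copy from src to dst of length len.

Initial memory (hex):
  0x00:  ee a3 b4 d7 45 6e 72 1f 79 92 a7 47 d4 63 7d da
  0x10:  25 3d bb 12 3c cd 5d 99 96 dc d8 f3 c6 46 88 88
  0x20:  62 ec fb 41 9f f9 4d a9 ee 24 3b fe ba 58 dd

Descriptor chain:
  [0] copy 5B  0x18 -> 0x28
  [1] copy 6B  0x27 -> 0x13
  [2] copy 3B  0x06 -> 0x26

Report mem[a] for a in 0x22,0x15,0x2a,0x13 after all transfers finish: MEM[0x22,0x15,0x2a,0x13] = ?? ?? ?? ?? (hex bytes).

MEM[0x22,0x15,0x2a,0x13] = fb dc d8 a9

  after D0: wrote 5B at 0x28 = 96dcd8f3c6
  after D1: wrote 6B at 0x13 = a996dcd8f3c6
  after D2: wrote 3B at 0x26 = 721f79
query mem[0x22]=0xfb, mem[0x15]=0xdc, mem[0x2a]=0xd8, mem[0x13]=0xa9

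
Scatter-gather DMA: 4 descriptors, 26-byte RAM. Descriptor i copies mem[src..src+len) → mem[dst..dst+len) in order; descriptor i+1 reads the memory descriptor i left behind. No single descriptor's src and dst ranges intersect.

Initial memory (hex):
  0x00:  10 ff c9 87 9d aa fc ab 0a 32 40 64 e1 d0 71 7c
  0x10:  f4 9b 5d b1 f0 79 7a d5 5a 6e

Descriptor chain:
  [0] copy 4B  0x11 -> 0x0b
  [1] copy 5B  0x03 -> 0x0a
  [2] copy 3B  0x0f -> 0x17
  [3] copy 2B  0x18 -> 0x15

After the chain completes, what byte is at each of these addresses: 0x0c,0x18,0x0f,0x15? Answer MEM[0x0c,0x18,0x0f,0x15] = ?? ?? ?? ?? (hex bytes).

MEM[0x0c,0x18,0x0f,0x15] = aa f4 7c f4

#0 dst[0x0b+4] := {0x9b,0x5d,0xb1,0xf0}
#1 dst[0x0a+5] := {0x87,0x9d,0xaa,0xfc,0xab}
#2 dst[0x17+3] := {0x7c,0xf4,0x9b}
#3 dst[0x15+2] := {0xf4,0x9b}
query mem[0x0c]=0xaa, mem[0x18]=0xf4, mem[0x0f]=0x7c, mem[0x15]=0xf4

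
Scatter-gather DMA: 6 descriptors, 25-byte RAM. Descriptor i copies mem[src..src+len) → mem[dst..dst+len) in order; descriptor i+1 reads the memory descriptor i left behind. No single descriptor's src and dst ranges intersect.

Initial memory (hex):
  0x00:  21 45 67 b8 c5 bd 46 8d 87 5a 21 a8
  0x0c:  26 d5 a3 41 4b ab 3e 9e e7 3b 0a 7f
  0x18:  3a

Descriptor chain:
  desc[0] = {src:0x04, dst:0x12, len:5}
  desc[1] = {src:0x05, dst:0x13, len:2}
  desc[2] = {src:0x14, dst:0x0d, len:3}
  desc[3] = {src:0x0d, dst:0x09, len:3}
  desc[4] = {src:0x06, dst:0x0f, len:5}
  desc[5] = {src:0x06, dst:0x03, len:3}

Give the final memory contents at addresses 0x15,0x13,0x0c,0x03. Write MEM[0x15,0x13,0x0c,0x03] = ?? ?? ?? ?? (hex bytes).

#0 dst[0x12+5] := {0xc5,0xbd,0x46,0x8d,0x87}
#1 dst[0x13+2] := {0xbd,0x46}
#2 dst[0x0d+3] := {0x46,0x8d,0x87}
#3 dst[0x09+3] := {0x46,0x8d,0x87}
#4 dst[0x0f+5] := {0x46,0x8d,0x87,0x46,0x8d}
#5 dst[0x03+3] := {0x46,0x8d,0x87}
query mem[0x15]=0x8d, mem[0x13]=0x8d, mem[0x0c]=0x26, mem[0x03]=0x46

MEM[0x15,0x13,0x0c,0x03] = 8d 8d 26 46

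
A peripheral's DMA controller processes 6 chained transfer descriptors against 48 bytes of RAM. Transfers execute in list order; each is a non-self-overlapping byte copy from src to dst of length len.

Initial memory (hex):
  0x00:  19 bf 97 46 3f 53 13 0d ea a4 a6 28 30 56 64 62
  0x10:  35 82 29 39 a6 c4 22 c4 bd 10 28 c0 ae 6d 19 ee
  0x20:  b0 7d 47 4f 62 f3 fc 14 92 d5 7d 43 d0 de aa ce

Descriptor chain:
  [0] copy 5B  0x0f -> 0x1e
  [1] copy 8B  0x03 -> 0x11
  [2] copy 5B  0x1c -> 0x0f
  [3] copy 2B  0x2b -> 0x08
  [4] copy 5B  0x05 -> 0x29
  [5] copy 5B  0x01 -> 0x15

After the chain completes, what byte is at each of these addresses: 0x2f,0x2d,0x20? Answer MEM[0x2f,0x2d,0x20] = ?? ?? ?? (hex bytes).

D0: mem[0x1e..0x22] <- [62 35 82 29 39]
D1: mem[0x11..0x18] <- [46 3f 53 13 0d ea a4 a6]
D2: mem[0x0f..0x13] <- [ae 6d 62 35 82]
D3: mem[0x08..0x09] <- [43 d0]
D4: mem[0x29..0x2d] <- [53 13 0d 43 d0]
D5: mem[0x15..0x19] <- [bf 97 46 3f 53]
query mem[0x2f]=0xce, mem[0x2d]=0xd0, mem[0x20]=0x82

MEM[0x2f,0x2d,0x20] = ce d0 82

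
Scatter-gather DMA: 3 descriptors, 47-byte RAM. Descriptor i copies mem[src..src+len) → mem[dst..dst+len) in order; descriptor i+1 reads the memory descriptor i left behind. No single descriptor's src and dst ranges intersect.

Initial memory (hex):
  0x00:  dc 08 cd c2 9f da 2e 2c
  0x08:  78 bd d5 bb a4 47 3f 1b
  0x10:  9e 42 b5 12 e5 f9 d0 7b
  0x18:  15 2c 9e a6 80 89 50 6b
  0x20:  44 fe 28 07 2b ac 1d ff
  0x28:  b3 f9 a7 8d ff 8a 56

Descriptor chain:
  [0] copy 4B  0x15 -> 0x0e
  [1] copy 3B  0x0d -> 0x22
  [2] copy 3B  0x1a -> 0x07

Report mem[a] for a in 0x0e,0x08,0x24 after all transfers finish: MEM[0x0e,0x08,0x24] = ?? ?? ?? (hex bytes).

  after D0: wrote 4B at 0x0e = f9d07b15
  after D1: wrote 3B at 0x22 = 47f9d0
  after D2: wrote 3B at 0x07 = 9ea680
query mem[0x0e]=0xf9, mem[0x08]=0xa6, mem[0x24]=0xd0

MEM[0x0e,0x08,0x24] = f9 a6 d0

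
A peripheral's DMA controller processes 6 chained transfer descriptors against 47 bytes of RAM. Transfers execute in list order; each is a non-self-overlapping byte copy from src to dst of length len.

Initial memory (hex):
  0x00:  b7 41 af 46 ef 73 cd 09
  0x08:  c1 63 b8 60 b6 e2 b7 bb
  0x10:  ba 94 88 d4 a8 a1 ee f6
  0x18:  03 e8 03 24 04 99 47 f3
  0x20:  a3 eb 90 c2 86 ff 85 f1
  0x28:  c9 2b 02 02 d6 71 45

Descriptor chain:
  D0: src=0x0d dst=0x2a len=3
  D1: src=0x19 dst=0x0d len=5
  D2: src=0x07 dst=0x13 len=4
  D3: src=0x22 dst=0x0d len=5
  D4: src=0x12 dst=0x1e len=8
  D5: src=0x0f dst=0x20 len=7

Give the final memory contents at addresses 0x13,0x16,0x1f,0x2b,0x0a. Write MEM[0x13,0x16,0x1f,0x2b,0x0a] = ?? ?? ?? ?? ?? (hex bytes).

MEM[0x13,0x16,0x1f,0x2b,0x0a] = 09 b8 09 b7 b8

#0 dst[0x2a+3] := {0xe2,0xb7,0xbb}
#1 dst[0x0d+5] := {0xe8,0x03,0x24,0x04,0x99}
#2 dst[0x13+4] := {0x09,0xc1,0x63,0xb8}
#3 dst[0x0d+5] := {0x90,0xc2,0x86,0xff,0x85}
#4 dst[0x1e+8] := {0x88,0x09,0xc1,0x63,0xb8,0xf6,0x03,0xe8}
#5 dst[0x20+7] := {0x86,0xff,0x85,0x88,0x09,0xc1,0x63}
query mem[0x13]=0x09, mem[0x16]=0xb8, mem[0x1f]=0x09, mem[0x2b]=0xb7, mem[0x0a]=0xb8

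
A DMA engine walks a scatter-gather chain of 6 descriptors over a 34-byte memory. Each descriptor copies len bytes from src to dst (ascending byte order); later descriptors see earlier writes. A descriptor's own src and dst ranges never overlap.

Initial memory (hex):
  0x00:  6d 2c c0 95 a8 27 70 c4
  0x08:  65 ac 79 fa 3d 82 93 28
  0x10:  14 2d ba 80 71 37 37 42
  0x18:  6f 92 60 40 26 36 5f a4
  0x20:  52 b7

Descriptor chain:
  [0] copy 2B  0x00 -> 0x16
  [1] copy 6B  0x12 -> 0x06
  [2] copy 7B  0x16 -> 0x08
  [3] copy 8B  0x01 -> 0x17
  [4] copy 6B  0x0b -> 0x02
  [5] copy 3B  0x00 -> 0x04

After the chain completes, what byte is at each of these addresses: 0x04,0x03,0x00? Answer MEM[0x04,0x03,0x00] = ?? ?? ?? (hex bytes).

MEM[0x04,0x03,0x00] = 6d 60 6d

#0 dst[0x16+2] := {0x6d,0x2c}
#1 dst[0x06+6] := {0xba,0x80,0x71,0x37,0x6d,0x2c}
#2 dst[0x08+7] := {0x6d,0x2c,0x6f,0x92,0x60,0x40,0x26}
#3 dst[0x17+8] := {0x2c,0xc0,0x95,0xa8,0x27,0xba,0x80,0x6d}
#4 dst[0x02+6] := {0x92,0x60,0x40,0x26,0x28,0x14}
#5 dst[0x04+3] := {0x6d,0x2c,0x92}
query mem[0x04]=0x6d, mem[0x03]=0x60, mem[0x00]=0x6d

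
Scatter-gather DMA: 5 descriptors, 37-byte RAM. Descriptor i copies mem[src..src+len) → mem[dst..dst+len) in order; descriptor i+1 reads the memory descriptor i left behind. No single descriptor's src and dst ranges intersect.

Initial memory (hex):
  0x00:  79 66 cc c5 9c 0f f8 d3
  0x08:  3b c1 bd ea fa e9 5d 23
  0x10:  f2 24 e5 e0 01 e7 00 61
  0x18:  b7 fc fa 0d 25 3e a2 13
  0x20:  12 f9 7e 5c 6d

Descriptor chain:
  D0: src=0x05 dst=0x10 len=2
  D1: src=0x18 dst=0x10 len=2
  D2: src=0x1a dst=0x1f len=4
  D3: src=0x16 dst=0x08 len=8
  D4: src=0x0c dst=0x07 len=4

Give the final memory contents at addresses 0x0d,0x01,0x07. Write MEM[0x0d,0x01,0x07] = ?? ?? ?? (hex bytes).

MEM[0x0d,0x01,0x07] = 0d 66 fa

  after D0: wrote 2B at 0x10 = 0ff8
  after D1: wrote 2B at 0x10 = b7fc
  after D2: wrote 4B at 0x1f = fa0d253e
  after D3: wrote 8B at 0x08 = 0061b7fcfa0d253e
  after D4: wrote 4B at 0x07 = fa0d253e
query mem[0x0d]=0x0d, mem[0x01]=0x66, mem[0x07]=0xfa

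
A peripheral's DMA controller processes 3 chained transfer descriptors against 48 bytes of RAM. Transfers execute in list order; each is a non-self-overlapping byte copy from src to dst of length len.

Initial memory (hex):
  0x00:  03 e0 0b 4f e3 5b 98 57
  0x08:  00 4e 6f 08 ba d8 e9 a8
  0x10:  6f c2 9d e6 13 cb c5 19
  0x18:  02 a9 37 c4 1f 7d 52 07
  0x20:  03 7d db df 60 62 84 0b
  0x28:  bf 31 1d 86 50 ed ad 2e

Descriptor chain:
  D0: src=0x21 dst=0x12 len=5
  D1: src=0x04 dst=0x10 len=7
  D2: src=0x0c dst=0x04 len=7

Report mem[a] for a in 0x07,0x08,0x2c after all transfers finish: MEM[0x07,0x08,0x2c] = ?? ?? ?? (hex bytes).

D0: mem[0x12..0x16] <- [7d db df 60 62]
D1: mem[0x10..0x16] <- [e3 5b 98 57 00 4e 6f]
D2: mem[0x04..0x0a] <- [ba d8 e9 a8 e3 5b 98]
query mem[0x07]=0xa8, mem[0x08]=0xe3, mem[0x2c]=0x50

MEM[0x07,0x08,0x2c] = a8 e3 50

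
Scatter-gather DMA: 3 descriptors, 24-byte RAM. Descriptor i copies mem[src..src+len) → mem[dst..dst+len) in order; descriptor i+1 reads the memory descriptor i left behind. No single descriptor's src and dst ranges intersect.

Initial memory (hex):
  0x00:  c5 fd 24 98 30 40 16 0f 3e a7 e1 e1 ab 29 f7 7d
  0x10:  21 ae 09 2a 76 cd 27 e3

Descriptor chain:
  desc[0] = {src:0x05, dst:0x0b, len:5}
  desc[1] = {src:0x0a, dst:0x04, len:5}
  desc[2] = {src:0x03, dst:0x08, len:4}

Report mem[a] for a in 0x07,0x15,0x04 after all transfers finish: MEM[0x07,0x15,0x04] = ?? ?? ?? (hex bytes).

D0: mem[0x0b..0x0f] <- [40 16 0f 3e a7]
D1: mem[0x04..0x08] <- [e1 40 16 0f 3e]
D2: mem[0x08..0x0b] <- [98 e1 40 16]
query mem[0x07]=0x0f, mem[0x15]=0xcd, mem[0x04]=0xe1

MEM[0x07,0x15,0x04] = 0f cd e1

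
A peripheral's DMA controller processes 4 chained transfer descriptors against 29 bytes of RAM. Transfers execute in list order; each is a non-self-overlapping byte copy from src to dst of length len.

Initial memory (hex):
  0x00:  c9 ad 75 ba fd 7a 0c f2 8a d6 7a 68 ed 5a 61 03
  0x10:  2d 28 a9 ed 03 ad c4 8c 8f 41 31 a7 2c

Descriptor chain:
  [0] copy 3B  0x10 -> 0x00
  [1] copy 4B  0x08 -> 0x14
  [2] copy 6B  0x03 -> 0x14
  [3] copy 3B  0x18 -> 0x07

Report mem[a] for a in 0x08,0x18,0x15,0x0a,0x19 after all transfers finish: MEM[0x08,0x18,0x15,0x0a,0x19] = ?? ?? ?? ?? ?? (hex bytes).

MEM[0x08,0x18,0x15,0x0a,0x19] = 8a f2 fd 7a 8a

  after D0: wrote 3B at 0x00 = 2d28a9
  after D1: wrote 4B at 0x14 = 8ad67a68
  after D2: wrote 6B at 0x14 = bafd7a0cf28a
  after D3: wrote 3B at 0x07 = f28a31
query mem[0x08]=0x8a, mem[0x18]=0xf2, mem[0x15]=0xfd, mem[0x0a]=0x7a, mem[0x19]=0x8a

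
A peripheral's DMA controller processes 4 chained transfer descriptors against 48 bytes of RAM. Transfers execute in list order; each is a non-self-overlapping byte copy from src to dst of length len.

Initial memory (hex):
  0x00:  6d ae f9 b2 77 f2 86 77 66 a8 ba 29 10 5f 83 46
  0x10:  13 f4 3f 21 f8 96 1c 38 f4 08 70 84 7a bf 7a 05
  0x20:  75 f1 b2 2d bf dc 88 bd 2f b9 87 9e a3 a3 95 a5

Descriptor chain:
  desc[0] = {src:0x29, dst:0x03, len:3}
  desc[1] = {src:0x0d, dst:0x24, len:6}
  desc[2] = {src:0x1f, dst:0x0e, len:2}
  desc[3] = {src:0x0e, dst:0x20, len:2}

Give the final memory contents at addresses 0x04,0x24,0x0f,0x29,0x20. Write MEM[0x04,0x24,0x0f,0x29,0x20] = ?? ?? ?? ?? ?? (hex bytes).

MEM[0x04,0x24,0x0f,0x29,0x20] = 87 5f 75 3f 05

  after D0: wrote 3B at 0x03 = b9879e
  after D1: wrote 6B at 0x24 = 5f834613f43f
  after D2: wrote 2B at 0x0e = 0575
  after D3: wrote 2B at 0x20 = 0575
query mem[0x04]=0x87, mem[0x24]=0x5f, mem[0x0f]=0x75, mem[0x29]=0x3f, mem[0x20]=0x05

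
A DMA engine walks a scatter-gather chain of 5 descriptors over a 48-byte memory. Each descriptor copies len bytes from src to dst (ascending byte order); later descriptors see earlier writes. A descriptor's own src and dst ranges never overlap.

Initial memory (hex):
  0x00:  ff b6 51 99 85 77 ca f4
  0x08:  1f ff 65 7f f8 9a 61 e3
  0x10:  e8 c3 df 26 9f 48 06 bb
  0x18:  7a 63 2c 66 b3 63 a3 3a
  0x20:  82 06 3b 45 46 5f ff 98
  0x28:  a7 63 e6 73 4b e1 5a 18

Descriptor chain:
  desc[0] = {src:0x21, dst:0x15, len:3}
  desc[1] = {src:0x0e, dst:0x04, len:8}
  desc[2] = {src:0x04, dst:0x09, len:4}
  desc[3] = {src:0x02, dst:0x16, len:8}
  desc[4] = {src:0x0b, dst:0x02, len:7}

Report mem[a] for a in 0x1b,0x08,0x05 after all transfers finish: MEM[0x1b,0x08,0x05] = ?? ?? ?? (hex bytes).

MEM[0x1b,0x08,0x05] = c3 c3 61

D0: mem[0x15..0x17] <- [06 3b 45]
D1: mem[0x04..0x0b] <- [61 e3 e8 c3 df 26 9f 06]
D2: mem[0x09..0x0c] <- [61 e3 e8 c3]
D3: mem[0x16..0x1d] <- [51 99 61 e3 e8 c3 df 61]
D4: mem[0x02..0x08] <- [e8 c3 9a 61 e3 e8 c3]
query mem[0x1b]=0xc3, mem[0x08]=0xc3, mem[0x05]=0x61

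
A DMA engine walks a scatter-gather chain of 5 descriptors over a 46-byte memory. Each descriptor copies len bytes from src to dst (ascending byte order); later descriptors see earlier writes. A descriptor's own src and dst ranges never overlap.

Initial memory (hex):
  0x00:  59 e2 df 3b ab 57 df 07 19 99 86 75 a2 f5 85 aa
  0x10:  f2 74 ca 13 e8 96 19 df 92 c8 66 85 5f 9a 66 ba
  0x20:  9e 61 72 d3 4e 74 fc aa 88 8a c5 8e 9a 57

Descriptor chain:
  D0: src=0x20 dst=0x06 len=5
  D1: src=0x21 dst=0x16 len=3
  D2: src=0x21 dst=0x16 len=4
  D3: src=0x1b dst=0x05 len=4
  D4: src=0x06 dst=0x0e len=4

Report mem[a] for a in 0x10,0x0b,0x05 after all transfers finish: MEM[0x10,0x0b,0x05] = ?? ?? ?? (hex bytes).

MEM[0x10,0x0b,0x05] = 66 75 85

#0 dst[0x06+5] := {0x9e,0x61,0x72,0xd3,0x4e}
#1 dst[0x16+3] := {0x61,0x72,0xd3}
#2 dst[0x16+4] := {0x61,0x72,0xd3,0x4e}
#3 dst[0x05+4] := {0x85,0x5f,0x9a,0x66}
#4 dst[0x0e+4] := {0x5f,0x9a,0x66,0xd3}
query mem[0x10]=0x66, mem[0x0b]=0x75, mem[0x05]=0x85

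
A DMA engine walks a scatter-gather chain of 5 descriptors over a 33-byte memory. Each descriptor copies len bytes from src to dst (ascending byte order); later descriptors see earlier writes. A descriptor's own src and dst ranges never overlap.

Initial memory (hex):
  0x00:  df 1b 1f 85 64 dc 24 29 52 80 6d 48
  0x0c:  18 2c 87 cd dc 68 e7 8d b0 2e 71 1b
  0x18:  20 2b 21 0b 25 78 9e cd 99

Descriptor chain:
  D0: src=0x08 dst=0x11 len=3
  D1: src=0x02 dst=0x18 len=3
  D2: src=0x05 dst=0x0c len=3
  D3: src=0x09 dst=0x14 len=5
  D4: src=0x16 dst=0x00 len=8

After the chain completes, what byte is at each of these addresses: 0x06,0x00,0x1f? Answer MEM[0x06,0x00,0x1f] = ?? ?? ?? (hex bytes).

D0: mem[0x11..0x13] <- [52 80 6d]
D1: mem[0x18..0x1a] <- [1f 85 64]
D2: mem[0x0c..0x0e] <- [dc 24 29]
D3: mem[0x14..0x18] <- [80 6d 48 dc 24]
D4: mem[0x00..0x07] <- [48 dc 24 85 64 0b 25 78]
query mem[0x06]=0x25, mem[0x00]=0x48, mem[0x1f]=0xcd

MEM[0x06,0x00,0x1f] = 25 48 cd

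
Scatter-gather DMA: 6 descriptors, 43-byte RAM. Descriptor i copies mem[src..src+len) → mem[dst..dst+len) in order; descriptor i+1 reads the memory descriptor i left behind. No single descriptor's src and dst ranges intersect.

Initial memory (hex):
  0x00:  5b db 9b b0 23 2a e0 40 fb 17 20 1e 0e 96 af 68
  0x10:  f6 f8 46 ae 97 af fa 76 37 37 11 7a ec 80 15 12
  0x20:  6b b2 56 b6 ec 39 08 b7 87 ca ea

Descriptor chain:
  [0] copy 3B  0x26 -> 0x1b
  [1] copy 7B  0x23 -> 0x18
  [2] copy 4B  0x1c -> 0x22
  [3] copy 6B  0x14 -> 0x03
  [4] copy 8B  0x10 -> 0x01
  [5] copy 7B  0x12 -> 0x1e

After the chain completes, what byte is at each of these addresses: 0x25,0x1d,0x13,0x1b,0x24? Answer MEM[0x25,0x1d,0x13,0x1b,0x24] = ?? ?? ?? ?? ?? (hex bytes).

MEM[0x25,0x1d,0x13,0x1b,0x24] = 12 87 ae 08 b6

  after D0: wrote 3B at 0x1b = 08b787
  after D1: wrote 7B at 0x18 = b6ec3908b787ca
  after D2: wrote 4B at 0x22 = b787ca12
  after D3: wrote 6B at 0x03 = 97affa76b6ec
  after D4: wrote 8B at 0x01 = f6f846ae97affa76
  after D5: wrote 7B at 0x1e = 46ae97affa76b6
query mem[0x25]=0x12, mem[0x1d]=0x87, mem[0x13]=0xae, mem[0x1b]=0x08, mem[0x24]=0xb6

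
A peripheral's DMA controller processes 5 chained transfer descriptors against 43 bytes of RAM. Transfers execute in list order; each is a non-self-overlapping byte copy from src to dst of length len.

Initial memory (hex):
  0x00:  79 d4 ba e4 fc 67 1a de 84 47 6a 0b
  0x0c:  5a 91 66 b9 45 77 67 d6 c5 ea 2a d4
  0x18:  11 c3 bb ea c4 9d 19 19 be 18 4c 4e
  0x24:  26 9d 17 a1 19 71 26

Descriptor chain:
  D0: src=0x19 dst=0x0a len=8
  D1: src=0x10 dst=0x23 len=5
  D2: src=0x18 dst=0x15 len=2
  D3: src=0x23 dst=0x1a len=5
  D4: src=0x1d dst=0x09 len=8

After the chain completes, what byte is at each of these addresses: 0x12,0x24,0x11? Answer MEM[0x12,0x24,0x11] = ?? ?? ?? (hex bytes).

MEM[0x12,0x24,0x11] = 67 be be

#0 dst[0x0a+8] := {0xc3,0xbb,0xea,0xc4,0x9d,0x19,0x19,0xbe}
#1 dst[0x23+5] := {0x19,0xbe,0x67,0xd6,0xc5}
#2 dst[0x15+2] := {0x11,0xc3}
#3 dst[0x1a+5] := {0x19,0xbe,0x67,0xd6,0xc5}
#4 dst[0x09+8] := {0xd6,0xc5,0x19,0xbe,0x18,0x4c,0x19,0xbe}
query mem[0x12]=0x67, mem[0x24]=0xbe, mem[0x11]=0xbe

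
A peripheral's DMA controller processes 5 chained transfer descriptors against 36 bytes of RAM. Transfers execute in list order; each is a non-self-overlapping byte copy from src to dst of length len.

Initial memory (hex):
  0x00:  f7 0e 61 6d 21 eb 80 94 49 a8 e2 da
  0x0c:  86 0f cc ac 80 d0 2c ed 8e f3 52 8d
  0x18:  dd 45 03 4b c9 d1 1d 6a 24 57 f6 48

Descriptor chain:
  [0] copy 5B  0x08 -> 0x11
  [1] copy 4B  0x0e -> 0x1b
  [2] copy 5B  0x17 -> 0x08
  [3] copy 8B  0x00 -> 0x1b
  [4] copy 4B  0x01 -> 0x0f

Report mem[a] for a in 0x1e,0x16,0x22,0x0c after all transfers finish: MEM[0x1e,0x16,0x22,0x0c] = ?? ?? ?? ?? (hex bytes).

#0 dst[0x11+5] := {0x49,0xa8,0xe2,0xda,0x86}
#1 dst[0x1b+4] := {0xcc,0xac,0x80,0x49}
#2 dst[0x08+5] := {0x8d,0xdd,0x45,0x03,0xcc}
#3 dst[0x1b+8] := {0xf7,0x0e,0x61,0x6d,0x21,0xeb,0x80,0x94}
#4 dst[0x0f+4] := {0x0e,0x61,0x6d,0x21}
query mem[0x1e]=0x6d, mem[0x16]=0x52, mem[0x22]=0x94, mem[0x0c]=0xcc

MEM[0x1e,0x16,0x22,0x0c] = 6d 52 94 cc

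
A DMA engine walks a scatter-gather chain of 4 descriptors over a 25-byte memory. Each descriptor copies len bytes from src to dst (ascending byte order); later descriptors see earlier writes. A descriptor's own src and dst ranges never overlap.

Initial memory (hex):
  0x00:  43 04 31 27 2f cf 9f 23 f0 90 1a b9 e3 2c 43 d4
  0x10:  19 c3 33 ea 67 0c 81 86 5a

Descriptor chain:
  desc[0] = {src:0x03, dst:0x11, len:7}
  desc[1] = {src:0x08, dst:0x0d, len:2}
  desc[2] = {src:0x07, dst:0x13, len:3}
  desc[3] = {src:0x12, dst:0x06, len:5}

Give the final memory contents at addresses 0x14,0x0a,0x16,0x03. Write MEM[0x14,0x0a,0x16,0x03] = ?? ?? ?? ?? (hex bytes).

  after D0: wrote 7B at 0x11 = 272fcf9f23f090
  after D1: wrote 2B at 0x0d = f090
  after D2: wrote 3B at 0x13 = 23f090
  after D3: wrote 5B at 0x06 = 2f23f090f0
query mem[0x14]=0xf0, mem[0x0a]=0xf0, mem[0x16]=0xf0, mem[0x03]=0x27

MEM[0x14,0x0a,0x16,0x03] = f0 f0 f0 27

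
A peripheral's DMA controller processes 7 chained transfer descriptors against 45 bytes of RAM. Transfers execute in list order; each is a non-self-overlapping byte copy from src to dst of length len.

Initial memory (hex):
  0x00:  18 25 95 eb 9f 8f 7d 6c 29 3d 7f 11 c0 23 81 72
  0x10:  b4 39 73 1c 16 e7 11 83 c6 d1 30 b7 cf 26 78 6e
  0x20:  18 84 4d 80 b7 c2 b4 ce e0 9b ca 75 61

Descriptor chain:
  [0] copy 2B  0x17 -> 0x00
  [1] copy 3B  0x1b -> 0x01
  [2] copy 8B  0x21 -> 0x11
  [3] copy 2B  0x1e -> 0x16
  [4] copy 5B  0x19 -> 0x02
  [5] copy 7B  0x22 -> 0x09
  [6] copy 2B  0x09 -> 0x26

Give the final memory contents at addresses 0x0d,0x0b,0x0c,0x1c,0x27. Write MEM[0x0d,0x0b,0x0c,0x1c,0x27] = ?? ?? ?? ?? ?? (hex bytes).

MEM[0x0d,0x0b,0x0c,0x1c,0x27] = b4 b7 c2 cf 80

D0: mem[0x00..0x01] <- [83 c6]
D1: mem[0x01..0x03] <- [b7 cf 26]
D2: mem[0x11..0x18] <- [84 4d 80 b7 c2 b4 ce e0]
D3: mem[0x16..0x17] <- [78 6e]
D4: mem[0x02..0x06] <- [d1 30 b7 cf 26]
D5: mem[0x09..0x0f] <- [4d 80 b7 c2 b4 ce e0]
D6: mem[0x26..0x27] <- [4d 80]
query mem[0x0d]=0xb4, mem[0x0b]=0xb7, mem[0x0c]=0xc2, mem[0x1c]=0xcf, mem[0x27]=0x80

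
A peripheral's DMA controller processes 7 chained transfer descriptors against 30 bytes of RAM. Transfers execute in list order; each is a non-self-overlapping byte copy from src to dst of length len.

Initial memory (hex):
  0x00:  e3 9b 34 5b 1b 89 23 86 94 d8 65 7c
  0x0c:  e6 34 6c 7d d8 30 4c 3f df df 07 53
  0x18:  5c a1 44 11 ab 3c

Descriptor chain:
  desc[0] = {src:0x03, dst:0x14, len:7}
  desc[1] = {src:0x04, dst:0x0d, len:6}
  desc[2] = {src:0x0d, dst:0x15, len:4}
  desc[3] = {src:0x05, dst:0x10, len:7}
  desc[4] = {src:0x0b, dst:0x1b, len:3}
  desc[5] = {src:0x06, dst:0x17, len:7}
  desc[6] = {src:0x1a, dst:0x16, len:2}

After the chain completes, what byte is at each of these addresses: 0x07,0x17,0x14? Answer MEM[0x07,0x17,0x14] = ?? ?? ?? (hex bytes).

MEM[0x07,0x17,0x14] = 86 65 d8

[0] 0x03->0x14 len=7 : 5b 1b 89 23 86 94 d8
[1] 0x04->0x0d len=6 : 1b 89 23 86 94 d8
[2] 0x0d->0x15 len=4 : 1b 89 23 86
[3] 0x05->0x10 len=7 : 89 23 86 94 d8 65 7c
[4] 0x0b->0x1b len=3 : 7c e6 1b
[5] 0x06->0x17 len=7 : 23 86 94 d8 65 7c e6
[6] 0x1a->0x16 len=2 : d8 65
query mem[0x07]=0x86, mem[0x17]=0x65, mem[0x14]=0xd8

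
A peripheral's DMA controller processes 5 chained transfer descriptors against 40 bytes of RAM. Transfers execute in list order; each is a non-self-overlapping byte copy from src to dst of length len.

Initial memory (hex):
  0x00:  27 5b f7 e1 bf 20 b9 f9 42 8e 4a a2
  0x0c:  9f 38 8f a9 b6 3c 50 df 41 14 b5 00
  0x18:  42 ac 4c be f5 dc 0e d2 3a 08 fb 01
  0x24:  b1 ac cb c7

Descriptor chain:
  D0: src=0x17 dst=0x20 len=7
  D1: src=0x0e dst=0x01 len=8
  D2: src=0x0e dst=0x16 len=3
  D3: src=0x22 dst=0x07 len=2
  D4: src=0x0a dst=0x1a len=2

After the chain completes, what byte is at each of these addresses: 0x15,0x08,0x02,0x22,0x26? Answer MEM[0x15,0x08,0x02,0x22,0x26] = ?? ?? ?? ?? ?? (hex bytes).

  after D0: wrote 7B at 0x20 = 0042ac4cbef5dc
  after D1: wrote 8B at 0x01 = 8fa9b63c50df4114
  after D2: wrote 3B at 0x16 = 8fa9b6
  after D3: wrote 2B at 0x07 = ac4c
  after D4: wrote 2B at 0x1a = 4aa2
query mem[0x15]=0x14, mem[0x08]=0x4c, mem[0x02]=0xa9, mem[0x22]=0xac, mem[0x26]=0xdc

MEM[0x15,0x08,0x02,0x22,0x26] = 14 4c a9 ac dc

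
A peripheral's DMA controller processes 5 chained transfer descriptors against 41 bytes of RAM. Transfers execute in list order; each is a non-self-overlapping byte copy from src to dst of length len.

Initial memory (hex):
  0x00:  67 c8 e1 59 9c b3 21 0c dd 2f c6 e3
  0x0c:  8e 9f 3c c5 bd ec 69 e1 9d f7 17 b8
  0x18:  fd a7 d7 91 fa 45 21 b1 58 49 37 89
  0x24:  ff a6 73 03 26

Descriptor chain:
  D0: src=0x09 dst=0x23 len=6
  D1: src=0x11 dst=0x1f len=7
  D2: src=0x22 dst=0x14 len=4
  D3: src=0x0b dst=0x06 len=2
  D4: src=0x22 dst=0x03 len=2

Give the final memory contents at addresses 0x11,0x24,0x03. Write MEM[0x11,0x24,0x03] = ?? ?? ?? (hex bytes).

MEM[0x11,0x24,0x03] = ec 17 9d

[0] 0x09->0x23 len=6 : 2f c6 e3 8e 9f 3c
[1] 0x11->0x1f len=7 : ec 69 e1 9d f7 17 b8
[2] 0x22->0x14 len=4 : 9d f7 17 b8
[3] 0x0b->0x06 len=2 : e3 8e
[4] 0x22->0x03 len=2 : 9d f7
query mem[0x11]=0xec, mem[0x24]=0x17, mem[0x03]=0x9d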